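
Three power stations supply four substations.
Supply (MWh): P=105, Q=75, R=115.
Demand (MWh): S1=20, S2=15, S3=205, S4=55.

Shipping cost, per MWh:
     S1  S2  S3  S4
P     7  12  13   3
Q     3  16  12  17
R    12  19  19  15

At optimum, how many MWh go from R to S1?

0

Solving gives:
  P to S2: 15 × 12 = 180
  P to S3: 35 × 13 = 455
  P to S4: 55 × 3 = 165
  Q to S1: 20 × 3 = 60
  Q to S3: 55 × 12 = 660
  R to S3: 115 × 19 = 2185
Total cost = 3705.
The route R→S1 is not used.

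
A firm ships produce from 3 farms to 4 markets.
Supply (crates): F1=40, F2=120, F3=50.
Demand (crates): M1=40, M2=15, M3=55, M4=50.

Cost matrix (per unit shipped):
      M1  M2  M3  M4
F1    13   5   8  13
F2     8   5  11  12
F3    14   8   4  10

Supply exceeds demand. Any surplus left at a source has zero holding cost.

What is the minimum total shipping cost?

An optimal shipping plan:
  F1->M3: 5 crates
  F2->M1: 40 crates
  F2->M2: 15 crates
  F2->M4: 50 crates
  F3->M3: 50 crates
Total cost = 1235.
(Supply check: F1 ships 5; F2 ships 105; F3 ships 50.)

1235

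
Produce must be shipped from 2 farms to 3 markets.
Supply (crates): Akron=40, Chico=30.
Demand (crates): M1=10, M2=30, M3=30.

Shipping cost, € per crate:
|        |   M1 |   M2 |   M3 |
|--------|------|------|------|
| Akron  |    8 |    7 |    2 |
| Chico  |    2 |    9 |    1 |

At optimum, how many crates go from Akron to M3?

10

The minimum-cost plan:
  Akron to M2: 30 × €7 = €210
  Akron to M3: 10 × €2 = €20
  Chico to M1: 10 × €2 = €20
  Chico to M3: 20 × €1 = €20
Total cost = €270.
So Akron→M3 carries 10 crates.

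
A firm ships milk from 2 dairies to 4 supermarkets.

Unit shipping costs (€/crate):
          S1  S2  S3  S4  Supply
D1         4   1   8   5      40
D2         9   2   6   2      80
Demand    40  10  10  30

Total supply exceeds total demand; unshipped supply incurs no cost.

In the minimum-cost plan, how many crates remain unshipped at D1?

0

Minimum-cost shipments:
  D1 to S1: 40 × €4 = €160
  D2 to S2: 10 × €2 = €20
  D2 to S3: 10 × €6 = €60
  D2 to S4: 30 × €2 = €60
Total cost = €300.
D1 ships 40 of its 40, leaving 0.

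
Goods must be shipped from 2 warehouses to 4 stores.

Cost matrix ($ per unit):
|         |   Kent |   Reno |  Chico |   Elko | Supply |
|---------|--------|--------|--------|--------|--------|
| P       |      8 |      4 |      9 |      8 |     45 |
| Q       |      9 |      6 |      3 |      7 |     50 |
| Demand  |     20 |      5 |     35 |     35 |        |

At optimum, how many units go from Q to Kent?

Optimal shipments:
  P→Kent: 20 × $8 = $160
  P→Reno: 5 × $4 = $20
  P→Elko: 20 × $8 = $160
  Q→Chico: 35 × $3 = $105
  Q→Elko: 15 × $7 = $105
Total cost = $550.
The route Q→Kent is not used.

0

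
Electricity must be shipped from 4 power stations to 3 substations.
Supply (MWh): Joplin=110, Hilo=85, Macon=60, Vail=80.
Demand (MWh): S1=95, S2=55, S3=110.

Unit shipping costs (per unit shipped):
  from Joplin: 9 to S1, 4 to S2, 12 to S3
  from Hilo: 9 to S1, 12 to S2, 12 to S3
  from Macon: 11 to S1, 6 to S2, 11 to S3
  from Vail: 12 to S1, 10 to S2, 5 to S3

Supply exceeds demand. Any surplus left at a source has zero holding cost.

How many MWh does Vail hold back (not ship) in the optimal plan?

An optimal plan:
  Joplin->S1: 55 MWh
  Joplin->S2: 55 MWh
  Hilo->S1: 40 MWh
  Macon->S3: 30 MWh
  Vail->S3: 80 MWh
Total cost = 1805.
Vail ships 80 of its 80, leaving 0.

0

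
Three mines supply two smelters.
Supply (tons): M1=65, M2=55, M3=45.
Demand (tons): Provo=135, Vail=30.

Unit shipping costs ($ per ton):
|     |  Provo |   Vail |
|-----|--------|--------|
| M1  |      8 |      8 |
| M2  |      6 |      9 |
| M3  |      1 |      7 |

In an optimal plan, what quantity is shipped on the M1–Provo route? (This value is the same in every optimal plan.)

35

Solving gives:
  M1→Provo: 35 × $8 = $280
  M1→Vail: 30 × $8 = $240
  M2→Provo: 55 × $6 = $330
  M3→Provo: 45 × $1 = $45
Total cost = $895.
So M1→Provo carries 35 tons.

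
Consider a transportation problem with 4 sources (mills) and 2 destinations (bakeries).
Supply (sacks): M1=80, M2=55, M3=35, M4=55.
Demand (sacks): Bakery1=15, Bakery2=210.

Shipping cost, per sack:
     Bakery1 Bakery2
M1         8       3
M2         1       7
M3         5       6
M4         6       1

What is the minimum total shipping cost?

800

One minimum-cost allocation:
  M1–Bakery2: 80 × 3 = 240
  M2–Bakery1: 15 × 1 = 15
  M2–Bakery2: 40 × 7 = 280
  M3–Bakery2: 35 × 6 = 210
  M4–Bakery2: 55 × 1 = 55
Total = 240 + 15 + 280 + 210 + 55 = 800.
(Supply check: M1 ships 80; M2 ships 55; M3 ships 35; M4 ships 55.)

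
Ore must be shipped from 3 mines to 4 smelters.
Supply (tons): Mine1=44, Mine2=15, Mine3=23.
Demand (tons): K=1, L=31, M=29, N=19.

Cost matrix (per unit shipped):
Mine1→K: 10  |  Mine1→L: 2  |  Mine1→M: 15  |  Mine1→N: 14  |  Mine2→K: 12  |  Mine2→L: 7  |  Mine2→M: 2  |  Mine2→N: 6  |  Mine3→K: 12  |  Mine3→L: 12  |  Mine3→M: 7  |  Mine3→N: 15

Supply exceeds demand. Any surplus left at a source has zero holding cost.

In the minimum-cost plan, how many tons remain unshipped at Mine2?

An optimal plan:
  Mine1->K: 1 × 10 = 10
  Mine1->L: 31 × 2 = 62
  Mine1->N: 10 × 14 = 140
  Mine2->M: 6 × 2 = 12
  Mine2->N: 9 × 6 = 54
  Mine3->M: 23 × 7 = 161
Total cost = 439.
Mine2 ships 15 of its 15, leaving 0.

0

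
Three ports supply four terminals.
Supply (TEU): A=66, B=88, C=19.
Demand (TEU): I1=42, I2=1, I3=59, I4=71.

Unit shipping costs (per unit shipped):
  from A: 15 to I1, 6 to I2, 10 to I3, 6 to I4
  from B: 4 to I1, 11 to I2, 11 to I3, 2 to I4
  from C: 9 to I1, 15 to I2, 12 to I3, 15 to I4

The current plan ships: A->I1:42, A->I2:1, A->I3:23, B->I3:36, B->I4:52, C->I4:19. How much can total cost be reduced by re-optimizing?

Current plan cost = 42·15 + 1·6 + 23·10 + 36·11 + 52·2 + 19·15 = 1651.
Optimal plan:
  A to I2: 1 × 6 = 6
  A to I3: 59 × 10 = 590
  A to I4: 6 × 6 = 36
  B to I1: 23 × 4 = 92
  B to I4: 65 × 2 = 130
  C to I1: 19 × 9 = 171
Optimal cost = 1025.
Saving = 1651 − 1025 = 626.

626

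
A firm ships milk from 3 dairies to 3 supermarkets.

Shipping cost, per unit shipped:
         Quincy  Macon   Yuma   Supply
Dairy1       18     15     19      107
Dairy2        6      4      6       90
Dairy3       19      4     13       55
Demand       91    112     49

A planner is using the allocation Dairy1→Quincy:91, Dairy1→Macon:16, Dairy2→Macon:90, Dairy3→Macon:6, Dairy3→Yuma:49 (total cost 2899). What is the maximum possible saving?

Current plan cost = 91·18 + 16·15 + 90·4 + 6·4 + 49·13 = 2899.
Optimal plan:
  Dairy1 to Quincy: 50 × 18 = 900
  Dairy1 to Macon: 57 × 15 = 855
  Dairy2 to Quincy: 41 × 6 = 246
  Dairy2 to Yuma: 49 × 6 = 294
  Dairy3 to Macon: 55 × 4 = 220
Optimal cost = 2515.
Saving = 2899 − 2515 = 384.

384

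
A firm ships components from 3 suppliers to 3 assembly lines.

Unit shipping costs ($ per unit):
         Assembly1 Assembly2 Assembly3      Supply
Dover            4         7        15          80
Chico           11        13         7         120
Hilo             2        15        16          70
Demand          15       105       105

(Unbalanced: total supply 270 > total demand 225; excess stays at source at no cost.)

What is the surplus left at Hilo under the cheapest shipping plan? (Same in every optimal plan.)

45

Minimum-cost shipments:
  Dover to Assembly2: 80 batches
  Chico to Assembly2: 15 batches
  Chico to Assembly3: 105 batches
  Hilo to Assembly1: 15 batches
  Hilo to Assembly2: 10 batches
Total cost = $1670.
Hilo ships 25 of its 70, leaving 45.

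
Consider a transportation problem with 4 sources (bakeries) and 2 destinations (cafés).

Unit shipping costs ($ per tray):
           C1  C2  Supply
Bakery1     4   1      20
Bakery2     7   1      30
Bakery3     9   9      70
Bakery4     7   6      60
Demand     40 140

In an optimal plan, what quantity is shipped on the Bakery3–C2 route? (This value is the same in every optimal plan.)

30

Solving gives:
  Bakery1 to C2: 20 × $1 = $20
  Bakery2 to C2: 30 × $1 = $30
  Bakery3 to C1: 40 × $9 = $360
  Bakery3 to C2: 30 × $9 = $270
  Bakery4 to C2: 60 × $6 = $360
Total cost = $1040.
So Bakery3→C2 carries 30 trays.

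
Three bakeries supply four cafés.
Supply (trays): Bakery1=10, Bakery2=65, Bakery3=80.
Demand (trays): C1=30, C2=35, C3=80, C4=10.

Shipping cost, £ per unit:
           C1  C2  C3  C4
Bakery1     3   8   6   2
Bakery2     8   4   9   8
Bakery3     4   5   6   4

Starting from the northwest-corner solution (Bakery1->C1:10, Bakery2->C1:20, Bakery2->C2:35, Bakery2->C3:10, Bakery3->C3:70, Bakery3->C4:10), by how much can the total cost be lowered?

Current plan cost = 10·3 + 20·8 + 35·4 + 10·9 + 70·6 + 10·4 = £880.
Optimal plan:
  Bakery1→C4: 10 × £2 = £20
  Bakery2→C2: 35 × £4 = £140
  Bakery2→C3: 30 × £9 = £270
  Bakery3→C1: 30 × £4 = £120
  Bakery3→C3: 50 × £6 = £300
Optimal cost = £850.
Saving = 880 − 850 = £30.

30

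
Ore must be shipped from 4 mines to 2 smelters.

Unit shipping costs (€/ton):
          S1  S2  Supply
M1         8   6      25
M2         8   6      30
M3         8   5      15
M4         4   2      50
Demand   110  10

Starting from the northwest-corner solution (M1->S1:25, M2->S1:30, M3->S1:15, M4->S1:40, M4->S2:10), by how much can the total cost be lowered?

Current plan cost = 25·8 + 30·8 + 15·8 + 40·4 + 10·2 = €740.
Optimal plan:
  M1 to S1: 25 × €8 = €200
  M2 to S1: 30 × €8 = €240
  M3 to S1: 5 × €8 = €40
  M3 to S2: 10 × €5 = €50
  M4 to S1: 50 × €4 = €200
Optimal cost = €730.
Saving = 740 − 730 = €10.

10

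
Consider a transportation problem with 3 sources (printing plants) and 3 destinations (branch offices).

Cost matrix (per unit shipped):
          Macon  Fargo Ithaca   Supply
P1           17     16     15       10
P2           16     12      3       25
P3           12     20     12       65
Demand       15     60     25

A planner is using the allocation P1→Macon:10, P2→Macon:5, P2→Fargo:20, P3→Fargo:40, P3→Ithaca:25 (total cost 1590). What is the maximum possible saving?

Current plan cost = 10·17 + 5·16 + 20·12 + 40·20 + 25·12 = 1590.
Optimal plan:
  P1 to Fargo: 10 boxes
  P2 to Ithaca: 25 boxes
  P3 to Macon: 15 boxes
  P3 to Fargo: 50 boxes
Optimal cost = 1415.
Saving = 1590 − 1415 = 175.

175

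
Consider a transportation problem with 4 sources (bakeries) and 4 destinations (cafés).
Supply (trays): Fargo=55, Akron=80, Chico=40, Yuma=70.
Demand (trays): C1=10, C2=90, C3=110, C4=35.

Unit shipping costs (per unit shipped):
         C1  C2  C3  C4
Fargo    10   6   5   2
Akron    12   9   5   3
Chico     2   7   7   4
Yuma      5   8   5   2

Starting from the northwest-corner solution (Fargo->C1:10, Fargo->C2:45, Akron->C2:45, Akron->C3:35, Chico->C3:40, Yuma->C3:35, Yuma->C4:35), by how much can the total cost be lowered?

255

Current plan cost = 10·10 + 45·6 + 45·9 + 35·5 + 40·7 + 35·5 + 35·2 = 1475.
Optimal plan:
  Fargo–C2: 55 × 6 = 330
  Akron–C3: 80 × 5 = 400
  Chico–C1: 10 × 2 = 20
  Chico–C2: 30 × 7 = 210
  Yuma–C2: 5 × 8 = 40
  Yuma–C3: 30 × 5 = 150
  Yuma–C4: 35 × 2 = 70
Optimal cost = 1220.
Saving = 1475 − 1220 = 255.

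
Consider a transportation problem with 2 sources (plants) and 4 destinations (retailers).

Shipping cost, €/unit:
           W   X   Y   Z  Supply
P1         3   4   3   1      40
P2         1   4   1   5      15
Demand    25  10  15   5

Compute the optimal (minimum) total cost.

Optimal allocation:
  P1 to W: 10 units
  P1 to X: 10 units
  P1 to Y: 15 units
  P1 to Z: 5 units
  P2 to W: 15 units
Total cost = €135.
(Supply check: P1 ships 40; P2 ships 15.)

135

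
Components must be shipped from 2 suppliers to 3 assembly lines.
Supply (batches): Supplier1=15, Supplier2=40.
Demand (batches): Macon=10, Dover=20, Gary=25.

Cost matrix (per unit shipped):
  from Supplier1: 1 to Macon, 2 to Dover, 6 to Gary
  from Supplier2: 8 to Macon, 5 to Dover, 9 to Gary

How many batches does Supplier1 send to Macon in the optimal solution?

The minimum-cost plan:
  Supplier1 to Macon: 10 batches
  Supplier1 to Dover: 5 batches
  Supplier2 to Dover: 15 batches
  Supplier2 to Gary: 25 batches
Total cost = 320.
So Supplier1→Macon carries 10 batches.

10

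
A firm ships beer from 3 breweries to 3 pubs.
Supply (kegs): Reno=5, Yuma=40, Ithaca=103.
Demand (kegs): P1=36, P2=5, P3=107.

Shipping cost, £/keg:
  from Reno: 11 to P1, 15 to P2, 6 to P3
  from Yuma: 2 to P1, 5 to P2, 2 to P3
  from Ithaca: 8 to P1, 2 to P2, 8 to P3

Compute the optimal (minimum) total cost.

904

One minimum-cost allocation:
  Reno->P3: 5 × £6 = £30
  Yuma->P3: 40 × £2 = £80
  Ithaca->P1: 36 × £8 = £288
  Ithaca->P2: 5 × £2 = £10
  Ithaca->P3: 62 × £8 = £496
Total = 30 + 80 + 288 + 10 + 496 = £904.
(Supply check: Reno ships 5; Yuma ships 40; Ithaca ships 103.)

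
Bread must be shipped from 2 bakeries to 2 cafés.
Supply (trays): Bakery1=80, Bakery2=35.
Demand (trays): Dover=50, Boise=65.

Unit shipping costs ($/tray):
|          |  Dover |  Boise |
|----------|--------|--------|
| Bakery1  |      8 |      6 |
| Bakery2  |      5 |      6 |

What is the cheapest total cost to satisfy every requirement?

685

Optimal allocation:
  Bakery1→Dover: 15 × $8 = $120
  Bakery1→Boise: 65 × $6 = $390
  Bakery2→Dover: 35 × $5 = $175
Total = 120 + 390 + 175 = $685.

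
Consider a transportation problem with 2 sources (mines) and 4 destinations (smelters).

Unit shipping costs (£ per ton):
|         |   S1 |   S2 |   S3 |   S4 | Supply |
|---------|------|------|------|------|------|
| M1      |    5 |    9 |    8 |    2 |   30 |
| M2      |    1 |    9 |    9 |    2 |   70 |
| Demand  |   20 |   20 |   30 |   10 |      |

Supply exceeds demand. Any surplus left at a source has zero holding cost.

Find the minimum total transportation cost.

460

One minimum-cost allocation:
  M1–S3: 30 tons
  M2–S1: 20 tons
  M2–S2: 20 tons
  M2–S4: 10 tons
Total cost = £460.
(Supply check: M1 ships 30; M2 ships 50.)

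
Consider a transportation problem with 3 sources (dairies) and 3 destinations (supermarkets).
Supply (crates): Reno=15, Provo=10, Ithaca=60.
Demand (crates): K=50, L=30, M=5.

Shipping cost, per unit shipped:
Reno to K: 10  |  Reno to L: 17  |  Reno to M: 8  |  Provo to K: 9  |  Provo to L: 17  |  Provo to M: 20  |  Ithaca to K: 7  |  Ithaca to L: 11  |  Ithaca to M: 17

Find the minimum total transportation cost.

770

One minimum-cost allocation:
  Reno–K: 10 crates
  Reno–M: 5 crates
  Provo–K: 10 crates
  Ithaca–K: 30 crates
  Ithaca–L: 30 crates
Total cost = 770.
(Supply check: Reno ships 15; Provo ships 10; Ithaca ships 60.)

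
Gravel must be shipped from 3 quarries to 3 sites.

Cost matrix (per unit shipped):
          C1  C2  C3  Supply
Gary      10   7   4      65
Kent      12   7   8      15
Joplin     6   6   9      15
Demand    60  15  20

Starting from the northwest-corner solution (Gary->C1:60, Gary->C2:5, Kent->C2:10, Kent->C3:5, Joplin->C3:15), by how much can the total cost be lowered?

Current plan cost = 60·10 + 5·7 + 10·7 + 5·8 + 15·9 = 880.
Optimal plan:
  Gary to C1: 45 × 10 = 450
  Gary to C3: 20 × 4 = 80
  Kent to C2: 15 × 7 = 105
  Joplin to C1: 15 × 6 = 90
Optimal cost = 725.
Saving = 880 − 725 = 155.

155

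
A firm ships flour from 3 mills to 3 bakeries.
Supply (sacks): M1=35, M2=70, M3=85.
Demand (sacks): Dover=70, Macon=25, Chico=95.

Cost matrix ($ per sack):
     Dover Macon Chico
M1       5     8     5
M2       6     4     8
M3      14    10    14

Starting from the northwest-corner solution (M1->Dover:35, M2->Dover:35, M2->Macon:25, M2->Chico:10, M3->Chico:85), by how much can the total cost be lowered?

Current plan cost = 35·5 + 35·6 + 25·4 + 10·8 + 85·14 = $1755.
Optimal plan:
  M1→Chico: 35 × $5 = $175
  M2→Dover: 70 × $6 = $420
  M3→Macon: 25 × $10 = $250
  M3→Chico: 60 × $14 = $840
Optimal cost = $1685.
Saving = 1755 − 1685 = $70.

70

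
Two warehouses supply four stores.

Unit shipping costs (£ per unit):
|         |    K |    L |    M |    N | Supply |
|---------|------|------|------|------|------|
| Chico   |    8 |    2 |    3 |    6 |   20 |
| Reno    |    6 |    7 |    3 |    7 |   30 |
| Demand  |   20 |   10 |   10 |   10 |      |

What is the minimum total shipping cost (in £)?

230

One minimum-cost allocation:
  Chico to L: 10 × £2 = £20
  Chico to N: 10 × £6 = £60
  Reno to K: 20 × £6 = £120
  Reno to M: 10 × £3 = £30
Total = 20 + 60 + 120 + 30 = £230.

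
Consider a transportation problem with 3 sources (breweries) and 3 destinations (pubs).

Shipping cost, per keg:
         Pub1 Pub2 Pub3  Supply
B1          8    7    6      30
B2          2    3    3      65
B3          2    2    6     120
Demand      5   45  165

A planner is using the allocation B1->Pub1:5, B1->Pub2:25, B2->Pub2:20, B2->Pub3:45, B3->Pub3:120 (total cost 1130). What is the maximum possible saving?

235

Current plan cost = 5·8 + 25·7 + 20·3 + 45·3 + 120·6 = 1130.
Optimal plan:
  B1→Pub3: 30 × 6 = 180
  B2→Pub3: 65 × 3 = 195
  B3→Pub1: 5 × 2 = 10
  B3→Pub2: 45 × 2 = 90
  B3→Pub3: 70 × 6 = 420
Optimal cost = 895.
Saving = 1130 − 895 = 235.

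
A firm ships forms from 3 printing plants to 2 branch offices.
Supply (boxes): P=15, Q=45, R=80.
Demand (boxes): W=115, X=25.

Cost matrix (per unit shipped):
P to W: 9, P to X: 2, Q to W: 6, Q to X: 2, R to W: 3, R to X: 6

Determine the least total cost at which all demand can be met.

Optimal allocation:
  P to X: 15 boxes
  Q to W: 35 boxes
  Q to X: 10 boxes
  R to W: 80 boxes
Total cost = 500.

500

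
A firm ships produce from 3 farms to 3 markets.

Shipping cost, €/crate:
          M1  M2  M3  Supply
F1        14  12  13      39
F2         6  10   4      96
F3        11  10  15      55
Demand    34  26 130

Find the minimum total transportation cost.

1470

A cheapest plan:
  F1->M2: 5 × €12 = €60
  F1->M3: 34 × €13 = €442
  F2->M3: 96 × €4 = €384
  F3->M1: 34 × €11 = €374
  F3->M2: 21 × €10 = €210
Total = 60 + 442 + 384 + 374 + 210 = €1470.
(Supply check: F1 ships 39; F2 ships 96; F3 ships 55.)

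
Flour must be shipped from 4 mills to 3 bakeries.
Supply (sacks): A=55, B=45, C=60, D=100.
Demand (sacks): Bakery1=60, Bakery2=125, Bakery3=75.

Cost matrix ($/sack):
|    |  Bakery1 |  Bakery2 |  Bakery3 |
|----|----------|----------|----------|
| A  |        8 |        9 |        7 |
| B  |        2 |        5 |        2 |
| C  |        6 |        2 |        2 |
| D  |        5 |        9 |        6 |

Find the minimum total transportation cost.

An optimal shipping plan:
  A->Bakery2: 55 × $9 = $495
  B->Bakery2: 10 × $5 = $50
  B->Bakery3: 35 × $2 = $70
  C->Bakery2: 60 × $2 = $120
  D->Bakery1: 60 × $5 = $300
  D->Bakery3: 40 × $6 = $240
Total = 495 + 50 + 70 + 120 + 300 + 240 = $1275.

1275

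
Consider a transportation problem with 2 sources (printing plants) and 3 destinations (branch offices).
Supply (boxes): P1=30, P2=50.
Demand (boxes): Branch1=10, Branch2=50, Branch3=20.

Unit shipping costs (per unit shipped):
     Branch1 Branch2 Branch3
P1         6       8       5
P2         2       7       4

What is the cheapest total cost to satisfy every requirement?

480

One minimum-cost allocation:
  P1 to Branch2: 10 boxes
  P1 to Branch3: 20 boxes
  P2 to Branch1: 10 boxes
  P2 to Branch2: 40 boxes
Total cost = 480.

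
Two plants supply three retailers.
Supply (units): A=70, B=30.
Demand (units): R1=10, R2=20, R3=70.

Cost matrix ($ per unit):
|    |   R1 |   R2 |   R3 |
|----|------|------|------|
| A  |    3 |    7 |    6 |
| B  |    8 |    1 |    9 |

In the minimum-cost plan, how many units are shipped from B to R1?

The minimum-cost plan:
  A to R1: 10 × $3 = $30
  A to R3: 60 × $6 = $360
  B to R2: 20 × $1 = $20
  B to R3: 10 × $9 = $90
Total cost = $500.
The route B→R1 is not used.

0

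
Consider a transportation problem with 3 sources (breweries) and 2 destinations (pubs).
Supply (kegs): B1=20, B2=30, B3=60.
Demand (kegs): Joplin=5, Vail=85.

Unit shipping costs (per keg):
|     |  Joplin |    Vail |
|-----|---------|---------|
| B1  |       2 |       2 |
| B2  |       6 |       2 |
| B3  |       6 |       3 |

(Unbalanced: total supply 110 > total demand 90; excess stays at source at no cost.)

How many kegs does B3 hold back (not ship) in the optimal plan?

Minimum-cost shipments:
  B1 to Joplin: 5 × 2 = 10
  B1 to Vail: 15 × 2 = 30
  B2 to Vail: 30 × 2 = 60
  B3 to Vail: 40 × 3 = 120
Total cost = 220.
B3 ships 40 of its 60, leaving 20.

20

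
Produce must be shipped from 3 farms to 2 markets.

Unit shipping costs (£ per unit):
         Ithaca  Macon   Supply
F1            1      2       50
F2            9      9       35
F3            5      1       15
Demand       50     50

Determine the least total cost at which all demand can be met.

An optimal shipping plan:
  F1–Ithaca: 50 crates
  F2–Macon: 35 crates
  F3–Macon: 15 crates
Total cost = £380.

380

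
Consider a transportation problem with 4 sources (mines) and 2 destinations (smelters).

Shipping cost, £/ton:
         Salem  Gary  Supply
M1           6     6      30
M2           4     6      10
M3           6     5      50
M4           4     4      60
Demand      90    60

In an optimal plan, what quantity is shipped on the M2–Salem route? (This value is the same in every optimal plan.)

Optimal shipments:
  M1–Salem: 30 × £6 = £180
  M2–Salem: 10 × £4 = £40
  M3–Gary: 50 × £5 = £250
  M4–Salem: 50 × £4 = £200
  M4–Gary: 10 × £4 = £40
Total cost = £710.
So M2→Salem carries 10 tons.

10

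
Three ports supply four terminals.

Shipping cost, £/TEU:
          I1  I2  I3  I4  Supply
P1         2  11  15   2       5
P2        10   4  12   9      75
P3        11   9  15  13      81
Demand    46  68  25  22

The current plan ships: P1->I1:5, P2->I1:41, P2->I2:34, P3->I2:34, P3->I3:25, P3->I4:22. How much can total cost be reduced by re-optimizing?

167

Current plan cost = 5·2 + 41·10 + 34·4 + 34·9 + 25·15 + 22·13 = £1523.
Optimal plan:
  P1→I4: 5 × £2 = £10
  P2→I2: 68 × £4 = £272
  P2→I4: 7 × £9 = £63
  P3→I1: 46 × £11 = £506
  P3→I3: 25 × £15 = £375
  P3→I4: 10 × £13 = £130
Optimal cost = £1356.
Saving = 1523 − 1356 = £167.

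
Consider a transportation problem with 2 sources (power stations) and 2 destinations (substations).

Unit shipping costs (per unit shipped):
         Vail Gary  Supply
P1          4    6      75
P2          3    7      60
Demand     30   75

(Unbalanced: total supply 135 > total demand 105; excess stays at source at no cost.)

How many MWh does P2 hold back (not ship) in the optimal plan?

An optimal plan:
  P1 to Gary: 75 × 6 = 450
  P2 to Vail: 30 × 3 = 90
Total cost = 540.
P2 ships 30 of its 60, leaving 30.

30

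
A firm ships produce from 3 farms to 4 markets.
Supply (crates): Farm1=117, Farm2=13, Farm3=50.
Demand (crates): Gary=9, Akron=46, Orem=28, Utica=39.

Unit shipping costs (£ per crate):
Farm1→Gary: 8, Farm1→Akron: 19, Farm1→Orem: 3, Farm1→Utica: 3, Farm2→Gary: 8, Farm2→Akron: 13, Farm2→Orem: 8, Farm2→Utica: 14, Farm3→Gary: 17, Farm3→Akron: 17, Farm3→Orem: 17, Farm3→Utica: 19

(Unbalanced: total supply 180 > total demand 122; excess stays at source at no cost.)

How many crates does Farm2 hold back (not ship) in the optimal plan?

0

An optimal plan:
  Farm1->Gary: 9 × £8 = £72
  Farm1->Orem: 28 × £3 = £84
  Farm1->Utica: 39 × £3 = £117
  Farm2->Akron: 13 × £13 = £169
  Farm3->Akron: 33 × £17 = £561
Total cost = £1003.
Farm2 ships 13 of its 13, leaving 0.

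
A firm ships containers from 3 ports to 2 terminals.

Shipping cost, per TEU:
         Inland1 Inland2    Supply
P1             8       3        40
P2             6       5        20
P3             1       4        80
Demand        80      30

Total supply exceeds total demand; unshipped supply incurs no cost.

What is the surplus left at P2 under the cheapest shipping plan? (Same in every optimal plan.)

20

Minimum-cost shipments:
  P1->Inland2: 30 × 3 = 90
  P3->Inland1: 80 × 1 = 80
Total cost = 170.
P2 ships 0 of its 20, leaving 20.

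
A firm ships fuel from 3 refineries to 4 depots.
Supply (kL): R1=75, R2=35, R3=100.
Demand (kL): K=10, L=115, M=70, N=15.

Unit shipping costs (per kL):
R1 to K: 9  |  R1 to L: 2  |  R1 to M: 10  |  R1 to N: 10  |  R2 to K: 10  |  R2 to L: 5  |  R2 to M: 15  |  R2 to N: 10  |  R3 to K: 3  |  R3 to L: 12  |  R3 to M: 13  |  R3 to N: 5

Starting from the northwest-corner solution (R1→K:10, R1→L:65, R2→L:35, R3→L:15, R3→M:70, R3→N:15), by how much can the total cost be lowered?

160

Current plan cost = 10·9 + 65·2 + 35·5 + 15·12 + 70·13 + 15·5 = 1560.
Optimal plan:
  R1→L: 75 × 2 = 150
  R2→L: 35 × 5 = 175
  R3→K: 10 × 3 = 30
  R3→L: 5 × 12 = 60
  R3→M: 70 × 13 = 910
  R3→N: 15 × 5 = 75
Optimal cost = 1400.
Saving = 1560 − 1400 = 160.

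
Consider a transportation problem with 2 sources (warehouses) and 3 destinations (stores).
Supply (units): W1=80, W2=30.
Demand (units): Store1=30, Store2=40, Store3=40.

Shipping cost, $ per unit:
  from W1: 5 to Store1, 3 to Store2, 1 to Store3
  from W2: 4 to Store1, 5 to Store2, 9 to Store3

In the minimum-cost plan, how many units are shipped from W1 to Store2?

Solving gives:
  W1→Store2: 40 × $3 = $120
  W1→Store3: 40 × $1 = $40
  W2→Store1: 30 × $4 = $120
Total cost = $280.
So W1→Store2 carries 40 units.

40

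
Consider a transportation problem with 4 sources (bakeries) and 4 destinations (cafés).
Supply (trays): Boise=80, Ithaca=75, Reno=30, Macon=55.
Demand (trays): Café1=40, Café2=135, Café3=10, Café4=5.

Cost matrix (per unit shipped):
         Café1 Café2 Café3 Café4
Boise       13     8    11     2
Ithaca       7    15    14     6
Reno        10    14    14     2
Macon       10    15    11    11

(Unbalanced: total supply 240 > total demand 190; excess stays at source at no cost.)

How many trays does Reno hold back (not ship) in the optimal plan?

Minimum-cost shipments:
  Boise->Café2: 80 × 8 = 640
  Ithaca->Café1: 40 × 7 = 280
  Ithaca->Café2: 30 × 15 = 450
  Reno->Café2: 25 × 14 = 350
  Reno->Café4: 5 × 2 = 10
  Macon->Café3: 10 × 11 = 110
Total cost = 1840.
Reno ships 30 of its 30, leaving 0.

0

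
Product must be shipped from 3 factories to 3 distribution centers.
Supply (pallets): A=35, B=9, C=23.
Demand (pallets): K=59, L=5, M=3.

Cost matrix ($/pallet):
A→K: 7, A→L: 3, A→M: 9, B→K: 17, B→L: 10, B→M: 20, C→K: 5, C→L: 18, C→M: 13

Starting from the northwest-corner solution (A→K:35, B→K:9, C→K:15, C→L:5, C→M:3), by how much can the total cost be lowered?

118

Current plan cost = 35·7 + 9·17 + 15·5 + 5·18 + 3·13 = $602.
Optimal plan:
  A→K: 32 × $7 = $224
  A→M: 3 × $9 = $27
  B→K: 4 × $17 = $68
  B→L: 5 × $10 = $50
  C→K: 23 × $5 = $115
Optimal cost = $484.
Saving = 602 − 484 = $118.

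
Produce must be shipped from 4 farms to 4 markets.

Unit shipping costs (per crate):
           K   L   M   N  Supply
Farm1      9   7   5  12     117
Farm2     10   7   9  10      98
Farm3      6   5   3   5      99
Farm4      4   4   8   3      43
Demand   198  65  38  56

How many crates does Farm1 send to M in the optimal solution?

38

Optimal shipments:
  Farm1->K: 79 crates
  Farm1->M: 38 crates
  Farm2->K: 33 crates
  Farm2->L: 65 crates
  Farm3->K: 86 crates
  Farm3->N: 13 crates
  Farm4->N: 43 crates
Total cost = 2396.
So Farm1→M carries 38 crates.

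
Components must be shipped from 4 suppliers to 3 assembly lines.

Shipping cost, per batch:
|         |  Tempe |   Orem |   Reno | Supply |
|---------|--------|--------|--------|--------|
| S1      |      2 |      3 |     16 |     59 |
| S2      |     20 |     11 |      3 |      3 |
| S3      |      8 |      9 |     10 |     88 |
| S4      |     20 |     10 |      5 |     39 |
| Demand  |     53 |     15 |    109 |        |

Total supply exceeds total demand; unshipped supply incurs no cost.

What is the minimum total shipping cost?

Optimal allocation:
  S1–Tempe: 44 × 2 = 88
  S1–Orem: 15 × 3 = 45
  S2–Reno: 3 × 3 = 9
  S3–Tempe: 9 × 8 = 72
  S3–Reno: 67 × 10 = 670
  S4–Reno: 39 × 5 = 195
Total = 88 + 45 + 9 + 72 + 670 + 195 = 1079.

1079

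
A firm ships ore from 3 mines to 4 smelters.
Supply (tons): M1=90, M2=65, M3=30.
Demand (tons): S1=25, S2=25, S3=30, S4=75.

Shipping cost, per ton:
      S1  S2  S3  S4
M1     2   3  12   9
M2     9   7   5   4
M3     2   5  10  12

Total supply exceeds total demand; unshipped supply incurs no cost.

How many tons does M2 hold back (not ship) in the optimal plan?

0

Minimum-cost shipments:
  M1→S1: 25 × 2 = 50
  M1→S2: 25 × 3 = 75
  M1→S4: 10 × 9 = 90
  M2→S4: 65 × 4 = 260
  M3→S3: 30 × 10 = 300
Total cost = 775.
M2 ships 65 of its 65, leaving 0.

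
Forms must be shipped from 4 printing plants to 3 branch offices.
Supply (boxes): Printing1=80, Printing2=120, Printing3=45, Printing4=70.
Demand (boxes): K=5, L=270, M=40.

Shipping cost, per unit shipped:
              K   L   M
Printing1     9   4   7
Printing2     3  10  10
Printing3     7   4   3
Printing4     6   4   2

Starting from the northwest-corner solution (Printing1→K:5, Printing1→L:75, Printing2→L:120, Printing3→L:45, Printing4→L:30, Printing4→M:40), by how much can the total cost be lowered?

Current plan cost = 5·9 + 75·4 + 120·10 + 45·4 + 30·4 + 40·2 = 1925.
Optimal plan:
  Printing1->L: 80 × 4 = 320
  Printing2->K: 5 × 3 = 15
  Printing2->L: 115 × 10 = 1150
  Printing3->L: 45 × 4 = 180
  Printing4->L: 30 × 4 = 120
  Printing4->M: 40 × 2 = 80
Optimal cost = 1865.
Saving = 1925 − 1865 = 60.

60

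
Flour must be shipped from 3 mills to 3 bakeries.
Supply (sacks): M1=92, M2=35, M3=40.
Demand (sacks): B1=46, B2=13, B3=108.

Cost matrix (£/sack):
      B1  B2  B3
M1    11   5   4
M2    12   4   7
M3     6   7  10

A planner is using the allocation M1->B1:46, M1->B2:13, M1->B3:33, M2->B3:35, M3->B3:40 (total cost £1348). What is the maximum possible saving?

Current plan cost = 46·11 + 13·5 + 33·4 + 35·7 + 40·10 = £1348.
Optimal plan:
  M1–B3: 92 sacks
  M2–B1: 6 sacks
  M2–B2: 13 sacks
  M2–B3: 16 sacks
  M3–B1: 40 sacks
Optimal cost = £844.
Saving = 1348 − 844 = £504.

504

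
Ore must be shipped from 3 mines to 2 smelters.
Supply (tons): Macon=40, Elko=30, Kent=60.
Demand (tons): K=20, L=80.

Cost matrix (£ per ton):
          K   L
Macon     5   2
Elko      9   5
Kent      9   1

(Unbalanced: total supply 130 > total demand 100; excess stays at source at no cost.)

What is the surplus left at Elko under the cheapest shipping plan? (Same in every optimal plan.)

Minimum-cost shipments:
  Macon->K: 20 × £5 = £100
  Macon->L: 20 × £2 = £40
  Kent->L: 60 × £1 = £60
Total cost = £200.
Elko ships 0 of its 30, leaving 30.

30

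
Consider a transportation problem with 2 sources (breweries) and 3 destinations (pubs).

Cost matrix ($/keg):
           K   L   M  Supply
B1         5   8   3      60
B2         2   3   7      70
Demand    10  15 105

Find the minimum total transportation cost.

560

An optimal shipping plan:
  B1–M: 60 × $3 = $180
  B2–K: 10 × $2 = $20
  B2–L: 15 × $3 = $45
  B2–M: 45 × $7 = $315
Total = 180 + 20 + 45 + 315 = $560.
(Supply check: B1 ships 60; B2 ships 70.)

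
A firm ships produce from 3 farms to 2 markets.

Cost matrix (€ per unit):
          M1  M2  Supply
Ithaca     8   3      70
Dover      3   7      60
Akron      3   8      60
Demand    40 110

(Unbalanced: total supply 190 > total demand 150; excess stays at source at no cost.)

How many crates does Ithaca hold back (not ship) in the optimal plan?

An optimal plan:
  Ithaca–M2: 70 × €3 = €210
  Dover–M2: 40 × €7 = €280
  Akron–M1: 40 × €3 = €120
Total cost = €610.
Ithaca ships 70 of its 70, leaving 0.

0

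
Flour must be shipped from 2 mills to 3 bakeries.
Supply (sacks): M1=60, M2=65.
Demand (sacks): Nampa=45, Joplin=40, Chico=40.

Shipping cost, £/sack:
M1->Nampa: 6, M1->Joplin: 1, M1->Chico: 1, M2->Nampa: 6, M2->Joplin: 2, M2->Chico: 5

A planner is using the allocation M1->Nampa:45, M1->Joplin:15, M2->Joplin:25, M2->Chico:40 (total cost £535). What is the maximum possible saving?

Current plan cost = 45·6 + 15·1 + 25·2 + 40·5 = £535.
Optimal plan:
  M1 to Joplin: 20 × £1 = £20
  M1 to Chico: 40 × £1 = £40
  M2 to Nampa: 45 × £6 = £270
  M2 to Joplin: 20 × £2 = £40
Optimal cost = £370.
Saving = 535 − 370 = £165.

165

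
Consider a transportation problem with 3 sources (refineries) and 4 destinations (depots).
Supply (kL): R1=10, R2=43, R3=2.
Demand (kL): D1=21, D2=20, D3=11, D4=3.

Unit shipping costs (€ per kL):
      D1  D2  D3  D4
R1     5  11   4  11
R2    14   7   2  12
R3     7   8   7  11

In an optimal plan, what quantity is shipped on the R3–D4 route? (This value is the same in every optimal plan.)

Solving gives:
  R1->D1: 10 × €5 = €50
  R2->D1: 9 × €14 = €126
  R2->D2: 20 × €7 = €140
  R2->D3: 11 × €2 = €22
  R2->D4: 3 × €12 = €36
  R3->D1: 2 × €7 = €14
Total cost = €388.
The route R3→D4 is not used.

0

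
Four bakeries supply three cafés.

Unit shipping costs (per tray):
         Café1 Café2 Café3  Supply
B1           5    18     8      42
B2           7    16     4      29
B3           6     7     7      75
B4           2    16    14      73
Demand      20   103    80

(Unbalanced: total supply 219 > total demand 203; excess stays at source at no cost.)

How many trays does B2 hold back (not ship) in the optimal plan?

0

An optimal plan:
  B1–Café3: 42 × 8 = 336
  B2–Café3: 29 × 4 = 116
  B3–Café2: 75 × 7 = 525
  B4–Café1: 20 × 2 = 40
  B4–Café2: 28 × 16 = 448
  B4–Café3: 9 × 14 = 126
Total cost = 1591.
B2 ships 29 of its 29, leaving 0.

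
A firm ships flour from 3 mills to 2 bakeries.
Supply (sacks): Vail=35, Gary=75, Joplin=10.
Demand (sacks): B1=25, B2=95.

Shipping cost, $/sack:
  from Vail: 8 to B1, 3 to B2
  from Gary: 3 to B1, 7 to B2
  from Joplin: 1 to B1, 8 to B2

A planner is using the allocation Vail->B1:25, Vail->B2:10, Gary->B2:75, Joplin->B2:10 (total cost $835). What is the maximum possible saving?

255

Current plan cost = 25·8 + 10·3 + 75·7 + 10·8 = $835.
Optimal plan:
  Vail->B2: 35 × $3 = $105
  Gary->B1: 15 × $3 = $45
  Gary->B2: 60 × $7 = $420
  Joplin->B1: 10 × $1 = $10
Optimal cost = $580.
Saving = 835 − 580 = $255.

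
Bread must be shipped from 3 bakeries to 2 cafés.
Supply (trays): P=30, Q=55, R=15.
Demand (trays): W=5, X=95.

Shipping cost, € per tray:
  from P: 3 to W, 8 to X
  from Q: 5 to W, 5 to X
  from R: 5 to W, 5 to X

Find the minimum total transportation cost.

One minimum-cost allocation:
  P->W: 5 × €3 = €15
  P->X: 25 × €8 = €200
  Q->X: 55 × €5 = €275
  R->X: 15 × €5 = €75
Total = 15 + 200 + 275 + 75 = €565.

565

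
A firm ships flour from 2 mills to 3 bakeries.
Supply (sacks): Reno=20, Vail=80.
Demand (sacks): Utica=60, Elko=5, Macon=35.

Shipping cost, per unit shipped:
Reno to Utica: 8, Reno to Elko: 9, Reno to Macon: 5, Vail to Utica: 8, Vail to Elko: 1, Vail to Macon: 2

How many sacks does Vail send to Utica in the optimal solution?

40

Optimal shipments:
  Reno–Utica: 20 × 8 = 160
  Vail–Utica: 40 × 8 = 320
  Vail–Elko: 5 × 1 = 5
  Vail–Macon: 35 × 2 = 70
Total cost = 555.
So Vail→Utica carries 40 sacks.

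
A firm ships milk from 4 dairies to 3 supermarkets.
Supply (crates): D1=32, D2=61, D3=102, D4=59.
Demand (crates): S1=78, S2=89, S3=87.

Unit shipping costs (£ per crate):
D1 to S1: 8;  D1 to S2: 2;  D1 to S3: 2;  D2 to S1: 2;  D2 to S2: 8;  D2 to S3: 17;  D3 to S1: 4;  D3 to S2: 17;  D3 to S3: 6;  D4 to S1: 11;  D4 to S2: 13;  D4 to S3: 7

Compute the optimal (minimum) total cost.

A cheapest plan:
  D1 to S2: 32 crates
  D2 to S1: 4 crates
  D2 to S2: 57 crates
  D3 to S1: 74 crates
  D3 to S3: 28 crates
  D4 to S3: 59 crates
Total cost = £1405.
(Supply check: D1 ships 32; D2 ships 61; D3 ships 102; D4 ships 59.)

1405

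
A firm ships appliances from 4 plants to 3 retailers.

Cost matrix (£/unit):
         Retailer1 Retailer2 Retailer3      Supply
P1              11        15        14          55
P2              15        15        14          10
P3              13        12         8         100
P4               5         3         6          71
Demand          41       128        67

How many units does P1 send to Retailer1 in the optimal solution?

Solving gives:
  P1->Retailer1: 41 × £11 = £451
  P1->Retailer2: 14 × £15 = £210
  P2->Retailer2: 10 × £15 = £150
  P3->Retailer2: 33 × £12 = £396
  P3->Retailer3: 67 × £8 = £536
  P4->Retailer2: 71 × £3 = £213
Total cost = £1956.
So P1→Retailer1 carries 41 units.

41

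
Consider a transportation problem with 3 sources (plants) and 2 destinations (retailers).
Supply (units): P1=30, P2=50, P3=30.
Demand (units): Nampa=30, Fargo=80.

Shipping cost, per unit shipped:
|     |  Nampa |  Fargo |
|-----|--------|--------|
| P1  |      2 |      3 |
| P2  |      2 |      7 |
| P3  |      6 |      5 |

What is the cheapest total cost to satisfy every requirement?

440

One minimum-cost allocation:
  P1–Fargo: 30 × 3 = 90
  P2–Nampa: 30 × 2 = 60
  P2–Fargo: 20 × 7 = 140
  P3–Fargo: 30 × 5 = 150
Total = 90 + 60 + 140 + 150 = 440.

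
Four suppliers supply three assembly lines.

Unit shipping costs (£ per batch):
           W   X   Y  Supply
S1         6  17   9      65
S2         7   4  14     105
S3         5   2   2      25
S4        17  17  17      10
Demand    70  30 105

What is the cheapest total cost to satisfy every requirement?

1485

An optimal shipping plan:
  S1→Y: 65 × £9 = £585
  S2→W: 70 × £7 = £490
  S2→X: 30 × £4 = £120
  S2→Y: 5 × £14 = £70
  S3→Y: 25 × £2 = £50
  S4→Y: 10 × £17 = £170
Total = 585 + 490 + 120 + 70 + 50 + 170 = £1485.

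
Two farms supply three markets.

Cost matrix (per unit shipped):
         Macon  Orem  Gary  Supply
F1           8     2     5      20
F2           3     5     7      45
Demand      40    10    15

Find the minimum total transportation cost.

225

Optimal allocation:
  F1->Orem: 10 × 2 = 20
  F1->Gary: 10 × 5 = 50
  F2->Macon: 40 × 3 = 120
  F2->Gary: 5 × 7 = 35
Total = 20 + 50 + 120 + 35 = 225.
(Supply check: F1 ships 20; F2 ships 45.)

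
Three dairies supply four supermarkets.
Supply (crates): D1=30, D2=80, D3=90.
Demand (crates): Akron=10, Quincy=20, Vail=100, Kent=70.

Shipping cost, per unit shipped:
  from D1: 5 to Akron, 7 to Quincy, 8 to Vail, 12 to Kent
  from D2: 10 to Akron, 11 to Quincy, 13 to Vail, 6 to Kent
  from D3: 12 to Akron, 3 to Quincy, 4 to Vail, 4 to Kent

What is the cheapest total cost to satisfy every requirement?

1090

Optimal allocation:
  D1 to Akron: 10 crates
  D1 to Quincy: 10 crates
  D1 to Vail: 10 crates
  D2 to Quincy: 10 crates
  D2 to Kent: 70 crates
  D3 to Vail: 90 crates
Total cost = 1090.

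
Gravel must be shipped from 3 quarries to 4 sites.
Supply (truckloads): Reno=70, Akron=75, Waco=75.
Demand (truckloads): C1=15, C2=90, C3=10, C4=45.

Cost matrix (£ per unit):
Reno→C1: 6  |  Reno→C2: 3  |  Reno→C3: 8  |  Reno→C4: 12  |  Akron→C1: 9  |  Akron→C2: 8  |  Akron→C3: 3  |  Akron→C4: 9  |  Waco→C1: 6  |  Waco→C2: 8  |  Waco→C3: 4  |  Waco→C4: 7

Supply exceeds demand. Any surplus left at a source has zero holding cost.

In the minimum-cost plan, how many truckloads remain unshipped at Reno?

0

An optimal plan:
  Reno->C2: 70 × £3 = £210
  Akron->C2: 20 × £8 = £160
  Akron->C3: 10 × £3 = £30
  Waco->C1: 15 × £6 = £90
  Waco->C4: 45 × £7 = £315
Total cost = £805.
Reno ships 70 of its 70, leaving 0.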